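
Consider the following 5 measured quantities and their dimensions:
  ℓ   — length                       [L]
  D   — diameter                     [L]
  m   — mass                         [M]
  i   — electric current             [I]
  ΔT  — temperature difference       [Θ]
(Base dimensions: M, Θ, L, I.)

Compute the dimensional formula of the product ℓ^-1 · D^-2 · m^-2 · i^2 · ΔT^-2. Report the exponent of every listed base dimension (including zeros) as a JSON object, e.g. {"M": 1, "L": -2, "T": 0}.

Exponent matrix [M,Θ,L,I] × [ℓ,D,m,i,ΔT]:
  M: [ 0  0  1  0  0]
  Θ: [ 0  0  0  0  1]
  L: [ 1  1  0  0  0]
  I: [ 0  0  0  1  0]
  [M]: (-1)·0+(-2)·0+(-2)·1+(2)·0+(-2)·0 = -2
  [Θ]: (-1)·0+(-2)·0+(-2)·0+(2)·0+(-2)·1 = -2
  [L]: (-1)·1+(-2)·1+(-2)·0+(2)·0+(-2)·0 = -3
  [I]: (-1)·0+(-2)·0+(-2)·0+(2)·1+(-2)·0 = 2
⇒ M^-2 Θ^-2 L^-3 I^2

{"M": -2, "Θ": -2, "L": -3, "I": 2}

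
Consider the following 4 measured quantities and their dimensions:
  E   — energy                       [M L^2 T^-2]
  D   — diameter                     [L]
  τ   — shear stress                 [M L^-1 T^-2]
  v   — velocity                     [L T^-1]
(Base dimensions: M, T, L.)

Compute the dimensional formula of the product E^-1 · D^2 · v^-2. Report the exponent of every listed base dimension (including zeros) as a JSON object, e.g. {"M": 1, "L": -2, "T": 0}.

{"M": -1, "T": 4, "L": -2}

Dimensional matrix (M×T×L by E×D×τ×v):
  M: [ 1  0  1  0]
  T: [-2  0 -2 -1]
  L: [ 2  1 -1  1]
  [M]: (-1)·1+(2)·0+(-2)·0 = -1
  [T]: (-1)·-2+(2)·0+(-2)·-1 = 4
  [L]: (-1)·2+(2)·1+(-2)·1 = -2
⇒ M^-1 T^4 L^-2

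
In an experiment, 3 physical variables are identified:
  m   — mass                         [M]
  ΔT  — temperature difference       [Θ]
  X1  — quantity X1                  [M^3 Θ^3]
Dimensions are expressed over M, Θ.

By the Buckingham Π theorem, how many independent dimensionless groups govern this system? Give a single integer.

Exponent matrix [M,Θ] × [m,ΔT,X1]:
  M: [ 1  0  3]
  Θ: [ 0  1  3]
Row reduction gives pivot columns m,ΔT; rank = 2
3 vars − rank 2 = 1 Π group

1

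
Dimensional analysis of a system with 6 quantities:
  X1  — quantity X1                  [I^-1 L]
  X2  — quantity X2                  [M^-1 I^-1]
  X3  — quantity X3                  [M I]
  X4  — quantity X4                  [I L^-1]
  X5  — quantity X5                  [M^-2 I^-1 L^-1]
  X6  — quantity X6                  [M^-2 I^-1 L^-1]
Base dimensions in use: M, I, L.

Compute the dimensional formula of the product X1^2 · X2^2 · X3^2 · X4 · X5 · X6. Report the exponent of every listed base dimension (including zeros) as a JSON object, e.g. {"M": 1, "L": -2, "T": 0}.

{"M": -4, "I": -3, "L": -1}

Write exponents as rows M,I,L / cols X1,X2,X3,X4,X5,X6:
  M: [ 0 -1  1  0 -2 -2]
  I: [-1 -1  1  1 -1 -1]
  L: [ 1  0  0 -1 -1 -1]
  [M]: (2)·0+(2)·-1+(2)·1+(1)·0+(1)·-2+(1)·-2 = -4
  [I]: (2)·-1+(2)·-1+(2)·1+(1)·1+(1)·-1+(1)·-1 = -3
  [L]: (2)·1+(2)·0+(2)·0+(1)·-1+(1)·-1+(1)·-1 = -1
⇒ M^-4 I^-3 L^-1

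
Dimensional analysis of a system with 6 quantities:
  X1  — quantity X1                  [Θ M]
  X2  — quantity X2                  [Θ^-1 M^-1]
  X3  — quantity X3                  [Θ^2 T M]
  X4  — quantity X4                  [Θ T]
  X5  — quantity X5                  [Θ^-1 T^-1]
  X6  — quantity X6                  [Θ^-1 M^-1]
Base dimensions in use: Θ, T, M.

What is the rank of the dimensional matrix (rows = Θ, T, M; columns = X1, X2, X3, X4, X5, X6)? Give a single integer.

2

Exponent matrix [Θ,T,M] × [X1,X2,X3,X4,X5,X6]:
  Θ: [ 1 -1  2  1 -1 -1]
  T: [ 0  0  1  1 -1  0]
  M: [ 1 -1  1  0  0 -1]
RREF → pivots at {X1,X3} ⇒ r = 2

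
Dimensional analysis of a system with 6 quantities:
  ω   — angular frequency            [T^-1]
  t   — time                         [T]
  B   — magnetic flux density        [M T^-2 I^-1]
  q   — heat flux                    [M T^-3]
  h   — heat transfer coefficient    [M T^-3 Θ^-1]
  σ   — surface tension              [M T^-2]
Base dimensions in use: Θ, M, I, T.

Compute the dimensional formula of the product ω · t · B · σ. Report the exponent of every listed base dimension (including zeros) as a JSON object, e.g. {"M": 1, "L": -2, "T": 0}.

Dimensional matrix (Θ×M×I×T by ω×t×B×q×h×σ):
  Θ: [ 0  0  0  0 -1  0]
  M: [ 0  0  1  1  1  1]
  I: [ 0  0 -1  0  0  0]
  T: [-1  1 -2 -3 -3 -2]
  [Θ]: (1)·0+(1)·0+(1)·0+(1)·0 = 0
  [M]: (1)·0+(1)·0+(1)·1+(1)·1 = 2
  [I]: (1)·0+(1)·0+(1)·-1+(1)·0 = -1
  [T]: (1)·-1+(1)·1+(1)·-2+(1)·-2 = -4
⇒ M^2 I^-1 T^-4

{"Θ": 0, "M": 2, "I": -1, "T": -4}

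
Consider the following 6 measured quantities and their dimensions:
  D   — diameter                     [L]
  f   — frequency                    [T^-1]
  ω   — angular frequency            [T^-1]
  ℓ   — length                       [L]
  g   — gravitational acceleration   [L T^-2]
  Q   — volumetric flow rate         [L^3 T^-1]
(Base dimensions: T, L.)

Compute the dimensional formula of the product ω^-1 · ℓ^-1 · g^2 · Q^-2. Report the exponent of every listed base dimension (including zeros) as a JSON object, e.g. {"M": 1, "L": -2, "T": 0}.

{"T": -1, "L": -5}

Exponent matrix [T,L] × [D,f,ω,ℓ,g,Q]:
  T: [ 0 -1 -1  0 -2 -1]
  L: [ 1  0  0  1  1  3]
  [T]: (-1)·-1+(-1)·0+(2)·-2+(-2)·-1 = -1
  [L]: (-1)·0+(-1)·1+(2)·1+(-2)·3 = -5
⇒ T^-1 L^-5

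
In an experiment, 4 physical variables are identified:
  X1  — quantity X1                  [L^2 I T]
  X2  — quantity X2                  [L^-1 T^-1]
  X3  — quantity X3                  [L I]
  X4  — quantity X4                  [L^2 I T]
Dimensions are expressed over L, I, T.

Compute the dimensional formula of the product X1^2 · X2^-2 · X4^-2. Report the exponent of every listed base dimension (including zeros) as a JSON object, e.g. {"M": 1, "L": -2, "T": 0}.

{"L": 2, "I": 0, "T": 2}

Write exponents as rows L,I,T / cols X1,X2,X3,X4:
  L: [ 2 -1  1  2]
  I: [ 1  0  1  1]
  T: [ 1 -1  0  1]
  [L]: (2)·2+(-2)·-1+(-2)·2 = 2
  [I]: (2)·1+(-2)·0+(-2)·1 = 0
  [T]: (2)·1+(-2)·-1+(-2)·1 = 2
⇒ L^2 T^2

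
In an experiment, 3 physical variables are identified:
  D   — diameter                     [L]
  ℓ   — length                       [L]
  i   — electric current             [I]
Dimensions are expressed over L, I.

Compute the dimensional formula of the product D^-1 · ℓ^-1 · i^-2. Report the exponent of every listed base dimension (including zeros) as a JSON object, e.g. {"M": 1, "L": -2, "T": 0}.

{"L": -2, "I": -2}

Dimensional matrix (L×I by D×ℓ×i):
  L: [ 1  1  0]
  I: [ 0  0  1]
  [L]: (-1)·1+(-1)·1+(-2)·0 = -2
  [I]: (-1)·0+(-1)·0+(-2)·1 = -2
⇒ L^-2 I^-2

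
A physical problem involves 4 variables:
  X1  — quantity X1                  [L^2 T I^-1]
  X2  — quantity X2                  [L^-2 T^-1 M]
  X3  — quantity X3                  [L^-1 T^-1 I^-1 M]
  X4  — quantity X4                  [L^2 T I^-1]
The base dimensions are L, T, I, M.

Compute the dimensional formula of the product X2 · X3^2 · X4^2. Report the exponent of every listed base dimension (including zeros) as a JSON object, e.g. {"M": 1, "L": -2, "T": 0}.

{"L": 0, "T": -1, "I": -4, "M": 3}

Write exponents as rows L,T,I,M / cols X1,X2,X3,X4:
  L: [ 2 -2 -1  2]
  T: [ 1 -1 -1  1]
  I: [-1  0 -1 -1]
  M: [ 0  1  1  0]
  [L]: (1)·-2+(2)·-1+(2)·2 = 0
  [T]: (1)·-1+(2)·-1+(2)·1 = -1
  [I]: (1)·0+(2)·-1+(2)·-1 = -4
  [M]: (1)·1+(2)·1+(2)·0 = 3
⇒ T^-1 I^-4 M^3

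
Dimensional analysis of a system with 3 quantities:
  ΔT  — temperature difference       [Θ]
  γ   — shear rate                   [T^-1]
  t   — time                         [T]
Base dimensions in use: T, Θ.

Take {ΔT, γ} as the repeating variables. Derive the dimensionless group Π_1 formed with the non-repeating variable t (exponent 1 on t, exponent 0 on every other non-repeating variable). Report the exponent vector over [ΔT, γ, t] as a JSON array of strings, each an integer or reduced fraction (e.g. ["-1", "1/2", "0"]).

["0", "1", "1"]

Dimensional matrix (T×Θ by ΔT×γ×t):
  T: [ 0 -1  1]
  Θ: [ 1  0  0]
Echelon form has 2 nonzero rows (pivots: ΔT,γ)
Repeat: ΔT,γ; free: t
RREF:
  r0: [   1    0    0]
  r1: [   0    1   -1]
Fix exponent of t at 1; solve each RREF row for its pivot's exponent:
  r0: exp(ΔT) + (0)·1 = 0 ⇒ exp(ΔT) = 0
  r1: exp(γ) + (-1)·1 = 0 ⇒ exp(γ) = 1
Π_1 = γ · t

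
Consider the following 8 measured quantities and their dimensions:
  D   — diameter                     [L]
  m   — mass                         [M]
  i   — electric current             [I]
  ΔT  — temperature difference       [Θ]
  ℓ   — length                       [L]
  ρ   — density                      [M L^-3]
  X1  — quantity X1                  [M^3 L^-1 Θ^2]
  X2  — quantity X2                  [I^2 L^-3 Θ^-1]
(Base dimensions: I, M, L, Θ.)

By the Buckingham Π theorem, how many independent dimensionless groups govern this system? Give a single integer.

4

Write exponents as rows I,M,L,Θ / cols D,m,i,ΔT,ℓ,ρ,X1,X2:
  I: [ 0  0  1  0  0  0  0  2]
  M: [ 0  1  0  0  0  1  3  0]
  L: [ 1  0  0  0  1 -3 -1 -3]
  Θ: [ 0  0  0  1  0  0  2 -1]
Row reduction gives pivot columns D,m,i,ΔT; rank = 4
8 vars − rank 4 = 4 Π groups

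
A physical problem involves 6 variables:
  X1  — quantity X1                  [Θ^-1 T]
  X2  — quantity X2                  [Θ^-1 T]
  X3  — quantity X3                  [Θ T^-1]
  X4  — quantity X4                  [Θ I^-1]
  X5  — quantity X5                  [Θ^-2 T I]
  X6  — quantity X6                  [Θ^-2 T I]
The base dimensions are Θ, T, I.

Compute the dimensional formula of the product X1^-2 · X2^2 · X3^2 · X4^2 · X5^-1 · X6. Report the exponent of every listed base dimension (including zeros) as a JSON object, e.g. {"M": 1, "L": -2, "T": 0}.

{"Θ": 4, "T": -2, "I": -2}

Dimensional matrix (Θ×T×I by X1×X2×X3×X4×X5×X6):
  Θ: [-1 -1  1  1 -2 -2]
  T: [ 1  1 -1  0  1  1]
  I: [ 0  0  0 -1  1  1]
  [Θ]: (-2)·-1+(2)·-1+(2)·1+(2)·1+(-1)·-2+(1)·-2 = 4
  [T]: (-2)·1+(2)·1+(2)·-1+(2)·0+(-1)·1+(1)·1 = -2
  [I]: (-2)·0+(2)·0+(2)·0+(2)·-1+(-1)·1+(1)·1 = -2
⇒ Θ^4 T^-2 I^-2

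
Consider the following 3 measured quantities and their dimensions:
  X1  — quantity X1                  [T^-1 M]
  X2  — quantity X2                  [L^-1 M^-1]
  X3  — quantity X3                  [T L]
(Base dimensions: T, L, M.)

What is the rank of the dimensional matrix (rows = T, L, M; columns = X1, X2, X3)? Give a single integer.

2

Write exponents as rows T,L,M / cols X1,X2,X3:
  T: [-1  0  1]
  L: [ 0 -1  1]
  M: [ 1 -1  0]
Echelon form has 2 nonzero rows (pivots: X1,X2)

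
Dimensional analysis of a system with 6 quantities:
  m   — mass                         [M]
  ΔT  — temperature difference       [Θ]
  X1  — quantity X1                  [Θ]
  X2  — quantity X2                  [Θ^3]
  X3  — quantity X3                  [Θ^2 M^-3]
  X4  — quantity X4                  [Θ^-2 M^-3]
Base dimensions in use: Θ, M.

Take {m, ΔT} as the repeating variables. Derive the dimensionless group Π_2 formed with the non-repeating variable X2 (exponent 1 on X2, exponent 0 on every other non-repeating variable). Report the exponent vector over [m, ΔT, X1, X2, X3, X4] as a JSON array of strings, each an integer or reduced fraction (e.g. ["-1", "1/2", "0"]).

["0", "-3", "0", "1", "0", "0"]

Dimensional matrix (Θ×M by m×ΔT×X1×X2×X3×X4):
  Θ: [ 0  1  1  3  2 -2]
  M: [ 1  0  0  0 -3 -3]
Echelon form has 2 nonzero rows (pivots: m,ΔT)
Pivot set = {m,ΔT}, free = {X1,X2,X3,X4}
RREF:
  r0: [   1    0    0    0   -3   -3]
  r1: [   0    1    1    3    2   -2]
Fix exponent of X2 at 1, X1 at 0, X3 at 0, X4 at 0; solve each RREF row for its pivot's exponent:
  r0: exp(m) + (0)·1 = 0 ⇒ exp(m) = 0
  r1: exp(ΔT) + (3)·1 = 0 ⇒ exp(ΔT) = -3
Π_2 = ΔT^-3 · X2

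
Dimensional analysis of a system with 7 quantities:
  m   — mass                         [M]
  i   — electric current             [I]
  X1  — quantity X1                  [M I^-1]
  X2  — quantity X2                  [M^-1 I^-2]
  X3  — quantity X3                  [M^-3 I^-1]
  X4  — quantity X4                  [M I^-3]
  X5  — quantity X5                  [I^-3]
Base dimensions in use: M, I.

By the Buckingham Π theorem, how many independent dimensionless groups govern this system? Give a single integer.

5

Write exponents as rows M,I / cols m,i,X1,X2,X3,X4,X5:
  M: [ 1  0  1 -1 -3  1  0]
  I: [ 0  1 -1 -2 -1 -3 -3]
RREF → pivots at {m,i} ⇒ r = 2
n=7, r=2 ⇒ 5 dimensionless groups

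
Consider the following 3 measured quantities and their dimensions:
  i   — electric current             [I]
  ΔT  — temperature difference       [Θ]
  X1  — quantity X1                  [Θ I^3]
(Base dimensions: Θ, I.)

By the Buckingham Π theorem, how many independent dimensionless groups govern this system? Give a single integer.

1

Exponent matrix [Θ,I] × [i,ΔT,X1]:
  Θ: [ 0  1  1]
  I: [ 1  0  3]
Row reduction gives pivot columns i,ΔT; rank = 2
3 vars − rank 2 = 1 Π group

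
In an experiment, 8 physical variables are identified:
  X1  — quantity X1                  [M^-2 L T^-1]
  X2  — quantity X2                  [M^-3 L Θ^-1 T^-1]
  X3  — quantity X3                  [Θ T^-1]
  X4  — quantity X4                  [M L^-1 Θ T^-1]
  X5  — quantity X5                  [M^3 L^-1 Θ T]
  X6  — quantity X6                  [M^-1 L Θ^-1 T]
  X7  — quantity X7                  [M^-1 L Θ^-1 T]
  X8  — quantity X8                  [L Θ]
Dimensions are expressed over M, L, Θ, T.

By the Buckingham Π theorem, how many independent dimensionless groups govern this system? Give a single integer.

5

Dimensional matrix (M×L×Θ×T by X1×X2×X3×X4×X5×X6×X7×X8):
  M: [-2 -3  0  1  3 -1 -1  0]
  L: [ 1  1  0 -1 -1  1  1  1]
  Θ: [ 0 -1  1  1  1 -1 -1  1]
  T: [-1 -1 -1 -1  1  1  1  0]
Echelon form has 3 nonzero rows (pivots: X1,X2,X3)
8 vars − rank 3 = 5 Π groups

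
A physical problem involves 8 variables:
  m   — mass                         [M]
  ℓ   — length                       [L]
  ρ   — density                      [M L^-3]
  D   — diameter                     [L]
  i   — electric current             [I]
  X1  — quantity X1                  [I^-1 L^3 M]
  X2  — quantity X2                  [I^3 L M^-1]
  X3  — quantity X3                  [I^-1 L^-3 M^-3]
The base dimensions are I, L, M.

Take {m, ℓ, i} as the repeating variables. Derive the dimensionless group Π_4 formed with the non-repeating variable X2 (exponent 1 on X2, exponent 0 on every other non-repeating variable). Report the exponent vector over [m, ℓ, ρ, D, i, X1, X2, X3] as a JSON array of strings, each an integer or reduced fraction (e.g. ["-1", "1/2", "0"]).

["1", "-1", "0", "0", "-3", "0", "1", "0"]

Exponent matrix [I,L,M] × [m,ℓ,ρ,D,i,X1,X2,X3]:
  I: [ 0  0  0  0  1 -1  3 -1]
  L: [ 0  1 -3  1  0  3  1 -3]
  M: [ 1  0  1  0  0  1 -1 -3]
Row reduction gives pivot columns m,ℓ,i; rank = 3
Repeat: m,ℓ,i; free: ρ,D,X1,X2,X3
RREF:
  r0: [   1    0    1    0    0    1   -1   -3]
  r1: [   0    1   -3    1    0    3    1   -3]
  r2: [   0    0    0    0    1   -1    3   -1]
Fix exponent of X2 at 1, ρ at 0, D at 0, X1 at 0, X3 at 0; solve each RREF row for its pivot's exponent:
  r0: exp(m) + (-1)·1 = 0 ⇒ exp(m) = 1
  r1: exp(ℓ) + (1)·1 = 0 ⇒ exp(ℓ) = -1
  r2: exp(i) + (3)·1 = 0 ⇒ exp(i) = -3
Π_4 = m · ℓ^-1 · i^-3 · X2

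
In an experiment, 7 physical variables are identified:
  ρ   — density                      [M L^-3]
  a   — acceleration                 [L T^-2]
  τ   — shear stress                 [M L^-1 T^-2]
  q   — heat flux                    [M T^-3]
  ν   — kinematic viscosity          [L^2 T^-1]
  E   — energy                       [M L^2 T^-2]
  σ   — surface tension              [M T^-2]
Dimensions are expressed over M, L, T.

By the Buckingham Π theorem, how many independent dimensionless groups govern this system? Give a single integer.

4

Write exponents as rows M,L,T / cols ρ,a,τ,q,ν,E,σ:
  M: [ 1  0  1  1  0  1  1]
  L: [-3  1 -1  0  2  2  0]
  T: [ 0 -2 -2 -3 -1 -2 -2]
RREF → pivots at {ρ,a,τ} ⇒ r = 3
Π count = n − r = 7 − 3 = 4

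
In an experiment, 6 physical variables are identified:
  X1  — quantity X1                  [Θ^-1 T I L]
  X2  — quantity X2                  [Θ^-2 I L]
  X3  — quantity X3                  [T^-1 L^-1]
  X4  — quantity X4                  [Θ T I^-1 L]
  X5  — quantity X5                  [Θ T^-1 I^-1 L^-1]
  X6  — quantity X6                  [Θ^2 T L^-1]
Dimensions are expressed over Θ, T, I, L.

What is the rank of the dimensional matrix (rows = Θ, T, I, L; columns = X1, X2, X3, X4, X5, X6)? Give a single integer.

3

Exponent matrix [Θ,T,I,L] × [X1,X2,X3,X4,X5,X6]:
  Θ: [-1 -2  0  1  1  2]
  T: [ 1  0 -1  1 -1  1]
  I: [ 1  1  0 -1 -1  0]
  L: [ 1  1 -1  1 -1 -1]
Row reduction gives pivot columns X1,X2,X3; rank = 3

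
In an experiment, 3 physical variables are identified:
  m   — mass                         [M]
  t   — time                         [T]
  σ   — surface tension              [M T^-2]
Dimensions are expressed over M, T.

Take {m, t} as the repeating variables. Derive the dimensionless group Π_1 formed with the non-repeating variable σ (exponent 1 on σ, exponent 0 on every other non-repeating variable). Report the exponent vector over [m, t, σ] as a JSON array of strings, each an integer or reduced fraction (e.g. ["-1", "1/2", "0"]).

["-1", "2", "1"]

Exponent matrix [M,T] × [m,t,σ]:
  M: [ 1  0  1]
  T: [ 0  1 -2]
RREF → pivots at {m,t} ⇒ r = 2
Pivot set = {m,t}, free = {σ}
RREF:
  r0: [   1    0    1]
  r1: [   0    1   -2]
Fix exponent of σ at 1; solve each RREF row for its pivot's exponent:
  r0: exp(m) + (1)·1 = 0 ⇒ exp(m) = -1
  r1: exp(t) + (-2)·1 = 0 ⇒ exp(t) = 2
Π_1 = m^-1 · t^2 · σ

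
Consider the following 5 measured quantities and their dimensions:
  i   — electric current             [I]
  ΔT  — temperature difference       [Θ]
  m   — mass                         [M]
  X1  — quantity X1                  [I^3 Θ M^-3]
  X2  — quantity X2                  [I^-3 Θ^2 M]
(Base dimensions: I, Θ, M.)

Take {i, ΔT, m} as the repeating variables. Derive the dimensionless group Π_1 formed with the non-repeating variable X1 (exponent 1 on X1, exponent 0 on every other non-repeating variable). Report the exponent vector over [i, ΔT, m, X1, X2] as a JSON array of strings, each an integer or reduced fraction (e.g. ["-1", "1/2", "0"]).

Exponent matrix [I,Θ,M] × [i,ΔT,m,X1,X2]:
  I: [ 1  0  0  3 -3]
  Θ: [ 0  1  0  1  2]
  M: [ 0  0  1 -3  1]
Echelon form has 3 nonzero rows (pivots: i,ΔT,m)
Repeat: i,ΔT,m; free: X1,X2
RREF:
  r0: [   1    0    0    3   -3]
  r1: [   0    1    0    1    2]
  r2: [   0    0    1   -3    1]
Fix exponent of X1 at 1, X2 at 0; solve each RREF row for its pivot's exponent:
  r0: exp(i) + (3)·1 = 0 ⇒ exp(i) = -3
  r1: exp(ΔT) + (1)·1 = 0 ⇒ exp(ΔT) = -1
  r2: exp(m) + (-3)·1 = 0 ⇒ exp(m) = 3
Π_1 = i^-3 · ΔT^-1 · m^3 · X1

["-3", "-1", "3", "1", "0"]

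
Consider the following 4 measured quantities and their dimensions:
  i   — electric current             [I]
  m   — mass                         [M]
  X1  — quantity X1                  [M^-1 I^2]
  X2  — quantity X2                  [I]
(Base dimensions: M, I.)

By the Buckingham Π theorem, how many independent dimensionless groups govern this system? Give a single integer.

2

Dimensional matrix (M×I by i×m×X1×X2):
  M: [ 0  1 -1  0]
  I: [ 1  0  2  1]
Echelon form has 2 nonzero rows (pivots: i,m)
n=4, r=2 ⇒ 2 dimensionless groups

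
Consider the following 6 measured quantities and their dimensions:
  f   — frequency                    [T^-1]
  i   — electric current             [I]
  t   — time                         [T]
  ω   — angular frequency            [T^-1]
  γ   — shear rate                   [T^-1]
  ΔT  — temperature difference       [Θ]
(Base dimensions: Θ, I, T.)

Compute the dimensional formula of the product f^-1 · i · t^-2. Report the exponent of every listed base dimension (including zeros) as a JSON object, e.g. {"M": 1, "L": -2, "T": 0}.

Exponent matrix [Θ,I,T] × [f,i,t,ω,γ,ΔT]:
  Θ: [ 0  0  0  0  0  1]
  I: [ 0  1  0  0  0  0]
  T: [-1  0  1 -1 -1  0]
  [Θ]: (-1)·0+(1)·0+(-2)·0 = 0
  [I]: (-1)·0+(1)·1+(-2)·0 = 1
  [T]: (-1)·-1+(1)·0+(-2)·1 = -1
⇒ I T^-1

{"Θ": 0, "I": 1, "T": -1}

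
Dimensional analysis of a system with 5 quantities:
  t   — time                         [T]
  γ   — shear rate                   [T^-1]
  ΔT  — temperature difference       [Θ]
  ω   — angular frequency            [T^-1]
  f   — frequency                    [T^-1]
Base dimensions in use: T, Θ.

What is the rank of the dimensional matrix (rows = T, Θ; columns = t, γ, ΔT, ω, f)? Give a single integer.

2

Exponent matrix [T,Θ] × [t,γ,ΔT,ω,f]:
  T: [ 1 -1  0 -1 -1]
  Θ: [ 0  0  1  0  0]
Row reduction gives pivot columns t,ΔT; rank = 2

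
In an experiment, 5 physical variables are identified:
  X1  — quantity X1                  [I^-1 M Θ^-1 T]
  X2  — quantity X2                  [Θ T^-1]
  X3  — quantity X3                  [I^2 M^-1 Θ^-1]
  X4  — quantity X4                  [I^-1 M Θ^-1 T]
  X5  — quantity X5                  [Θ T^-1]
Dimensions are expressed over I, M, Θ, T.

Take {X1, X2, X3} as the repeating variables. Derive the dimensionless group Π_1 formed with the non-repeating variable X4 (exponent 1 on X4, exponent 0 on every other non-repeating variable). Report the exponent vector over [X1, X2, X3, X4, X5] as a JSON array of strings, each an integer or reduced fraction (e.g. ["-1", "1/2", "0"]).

Dimensional matrix (I×M×Θ×T by X1×X2×X3×X4×X5):
  I: [-1  0  2 -1  0]
  M: [ 1  0 -1  1  0]
  Θ: [-1  1 -1 -1  1]
  T: [ 1 -1  0  1 -1]
RREF → pivots at {X1,X2,X3} ⇒ r = 3
Pivot set = {X1,X2,X3}, free = {X4,X5}
RREF:
  r0: [   1    0    0    1    0]
  r1: [   0    1    0    0    1]
  r2: [   0    0    1    0    0]
  r3: [   0    0    0    0    0]
Fix exponent of X4 at 1, X5 at 0; solve each RREF row for its pivot's exponent:
  r0: exp(X1) + (1)·1 = 0 ⇒ exp(X1) = -1
  r1: exp(X2) + (0)·1 = 0 ⇒ exp(X2) = 0
  r2: exp(X3) + (0)·1 = 0 ⇒ exp(X3) = 0
Π_1 = X1^-1 · X4

["-1", "0", "0", "1", "0"]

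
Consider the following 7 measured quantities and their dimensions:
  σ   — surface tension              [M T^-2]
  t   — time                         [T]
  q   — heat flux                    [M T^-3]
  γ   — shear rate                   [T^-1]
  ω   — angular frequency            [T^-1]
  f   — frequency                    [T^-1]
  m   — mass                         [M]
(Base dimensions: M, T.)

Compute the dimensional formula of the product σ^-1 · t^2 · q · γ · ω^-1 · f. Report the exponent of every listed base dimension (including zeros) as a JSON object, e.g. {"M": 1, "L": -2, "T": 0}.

{"M": 0, "T": 0}

Write exponents as rows M,T / cols σ,t,q,γ,ω,f,m:
  M: [ 1  0  1  0  0  0  1]
  T: [-2  1 -3 -1 -1 -1  0]
  [M]: (-1)·1+(2)·0+(1)·1+(1)·0+(-1)·0+(1)·0 = 0
  [T]: (-1)·-2+(2)·1+(1)·-3+(1)·-1+(-1)·-1+(1)·-1 = 0
⇒ 1 (dimensionless)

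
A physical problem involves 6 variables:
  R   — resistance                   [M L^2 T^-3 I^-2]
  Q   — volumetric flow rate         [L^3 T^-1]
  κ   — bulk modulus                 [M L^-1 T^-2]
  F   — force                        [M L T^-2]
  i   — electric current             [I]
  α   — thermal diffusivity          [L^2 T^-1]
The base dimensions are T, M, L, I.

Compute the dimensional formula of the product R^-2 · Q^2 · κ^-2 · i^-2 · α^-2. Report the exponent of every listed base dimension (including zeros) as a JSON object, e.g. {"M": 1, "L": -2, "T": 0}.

{"T": 10, "M": -4, "L": 0, "I": 2}

Exponent matrix [T,M,L,I] × [R,Q,κ,F,i,α]:
  T: [-3 -1 -2 -2  0 -1]
  M: [ 1  0  1  1  0  0]
  L: [ 2  3 -1  1  0  2]
  I: [-2  0  0  0  1  0]
  [T]: (-2)·-3+(2)·-1+(-2)·-2+(-2)·0+(-2)·-1 = 10
  [M]: (-2)·1+(2)·0+(-2)·1+(-2)·0+(-2)·0 = -4
  [L]: (-2)·2+(2)·3+(-2)·-1+(-2)·0+(-2)·2 = 0
  [I]: (-2)·-2+(2)·0+(-2)·0+(-2)·1+(-2)·0 = 2
⇒ T^10 M^-4 I^2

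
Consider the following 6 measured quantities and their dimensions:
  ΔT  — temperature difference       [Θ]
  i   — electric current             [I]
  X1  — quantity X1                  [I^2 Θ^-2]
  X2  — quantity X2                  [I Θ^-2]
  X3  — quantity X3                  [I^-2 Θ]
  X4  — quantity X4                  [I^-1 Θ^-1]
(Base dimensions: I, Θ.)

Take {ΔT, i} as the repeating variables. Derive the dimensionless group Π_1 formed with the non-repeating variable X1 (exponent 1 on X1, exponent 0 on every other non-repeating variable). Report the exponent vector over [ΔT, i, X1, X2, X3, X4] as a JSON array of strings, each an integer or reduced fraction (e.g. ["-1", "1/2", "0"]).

["2", "-2", "1", "0", "0", "0"]

Dimensional matrix (I×Θ by ΔT×i×X1×X2×X3×X4):
  I: [ 0  1  2  1 -2 -1]
  Θ: [ 1  0 -2 -2  1 -1]
Row reduction gives pivot columns ΔT,i; rank = 2
Repeat: ΔT,i; free: X1,X2,X3,X4
RREF:
  r0: [   1    0   -2   -2    1   -1]
  r1: [   0    1    2    1   -2   -1]
Fix exponent of X1 at 1, X2 at 0, X3 at 0, X4 at 0; solve each RREF row for its pivot's exponent:
  r0: exp(ΔT) + (-2)·1 = 0 ⇒ exp(ΔT) = 2
  r1: exp(i) + (2)·1 = 0 ⇒ exp(i) = -2
Π_1 = ΔT^2 · i^-2 · X1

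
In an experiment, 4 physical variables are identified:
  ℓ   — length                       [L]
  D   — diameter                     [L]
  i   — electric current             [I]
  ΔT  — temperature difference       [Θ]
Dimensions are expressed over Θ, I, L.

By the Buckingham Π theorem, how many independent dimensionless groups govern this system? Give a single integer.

Dimensional matrix (Θ×I×L by ℓ×D×i×ΔT):
  Θ: [ 0  0  0  1]
  I: [ 0  0  1  0]
  L: [ 1  1  0  0]
RREF → pivots at {ℓ,i,ΔT} ⇒ r = 3
4 vars − rank 3 = 1 Π group

1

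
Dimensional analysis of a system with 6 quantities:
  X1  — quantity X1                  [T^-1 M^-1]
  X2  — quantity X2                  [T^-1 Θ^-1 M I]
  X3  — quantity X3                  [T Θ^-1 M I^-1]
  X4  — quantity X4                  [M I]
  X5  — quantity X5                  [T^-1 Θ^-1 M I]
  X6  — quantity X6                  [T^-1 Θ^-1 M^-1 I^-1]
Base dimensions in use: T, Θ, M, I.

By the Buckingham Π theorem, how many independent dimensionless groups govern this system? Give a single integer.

Exponent matrix [T,Θ,M,I] × [X1,X2,X3,X4,X5,X6]:
  T: [-1 -1  1  0 -1 -1]
  Θ: [ 0 -1 -1  0 -1 -1]
  M: [-1  1  1  1  1 -1]
  I: [ 0  1 -1  1  1 -1]
Row reduction gives pivot columns X1,X2,X3; rank = 3
6 vars − rank 3 = 3 Π groups

3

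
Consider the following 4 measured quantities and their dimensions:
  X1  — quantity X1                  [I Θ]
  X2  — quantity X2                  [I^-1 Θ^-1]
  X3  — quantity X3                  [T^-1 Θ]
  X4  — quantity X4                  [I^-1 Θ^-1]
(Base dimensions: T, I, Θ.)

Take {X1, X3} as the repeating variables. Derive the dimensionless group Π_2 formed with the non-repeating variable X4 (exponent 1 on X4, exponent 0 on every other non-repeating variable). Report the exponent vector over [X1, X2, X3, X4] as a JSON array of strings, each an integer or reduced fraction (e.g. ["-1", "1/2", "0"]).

["1", "0", "0", "1"]

Exponent matrix [T,I,Θ] × [X1,X2,X3,X4]:
  T: [ 0  0 -1  0]
  I: [ 1 -1  0 -1]
  Θ: [ 1 -1  1 -1]
RREF → pivots at {X1,X3} ⇒ r = 2
Pivot set = {X1,X3}, free = {X2,X4}
RREF:
  r0: [   1   -1    0   -1]
  r1: [   0    0    1    0]
  r2: [   0    0    0    0]
Fix exponent of X4 at 1, X2 at 0; solve each RREF row for its pivot's exponent:
  r0: exp(X1) + (-1)·1 = 0 ⇒ exp(X1) = 1
  r1: exp(X3) + (0)·1 = 0 ⇒ exp(X3) = 0
Π_2 = X1 · X4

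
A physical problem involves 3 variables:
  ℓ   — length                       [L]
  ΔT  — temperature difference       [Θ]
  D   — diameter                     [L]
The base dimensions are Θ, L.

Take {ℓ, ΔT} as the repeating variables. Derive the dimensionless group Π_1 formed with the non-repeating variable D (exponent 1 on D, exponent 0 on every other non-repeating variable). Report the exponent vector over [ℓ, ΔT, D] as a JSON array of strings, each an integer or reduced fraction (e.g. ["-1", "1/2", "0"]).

["-1", "0", "1"]

Exponent matrix [Θ,L] × [ℓ,ΔT,D]:
  Θ: [ 0  1  0]
  L: [ 1  0  1]
RREF → pivots at {ℓ,ΔT} ⇒ r = 2
Repeat: ℓ,ΔT; free: D
RREF:
  r0: [   1    0    1]
  r1: [   0    1    0]
Fix exponent of D at 1; solve each RREF row for its pivot's exponent:
  r0: exp(ℓ) + (1)·1 = 0 ⇒ exp(ℓ) = -1
  r1: exp(ΔT) + (0)·1 = 0 ⇒ exp(ΔT) = 0
Π_1 = ℓ^-1 · D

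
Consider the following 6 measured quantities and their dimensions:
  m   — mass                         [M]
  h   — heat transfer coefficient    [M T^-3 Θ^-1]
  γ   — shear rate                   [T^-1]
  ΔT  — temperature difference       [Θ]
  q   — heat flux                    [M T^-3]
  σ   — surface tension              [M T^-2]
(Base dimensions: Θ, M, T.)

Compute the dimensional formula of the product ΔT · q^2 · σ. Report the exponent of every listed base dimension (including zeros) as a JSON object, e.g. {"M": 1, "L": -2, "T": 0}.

{"Θ": 1, "M": 3, "T": -8}

Exponent matrix [Θ,M,T] × [m,h,γ,ΔT,q,σ]:
  Θ: [ 0 -1  0  1  0  0]
  M: [ 1  1  0  0  1  1]
  T: [ 0 -3 -1  0 -3 -2]
  [Θ]: (1)·1+(2)·0+(1)·0 = 1
  [M]: (1)·0+(2)·1+(1)·1 = 3
  [T]: (1)·0+(2)·-3+(1)·-2 = -8
⇒ Θ M^3 T^-8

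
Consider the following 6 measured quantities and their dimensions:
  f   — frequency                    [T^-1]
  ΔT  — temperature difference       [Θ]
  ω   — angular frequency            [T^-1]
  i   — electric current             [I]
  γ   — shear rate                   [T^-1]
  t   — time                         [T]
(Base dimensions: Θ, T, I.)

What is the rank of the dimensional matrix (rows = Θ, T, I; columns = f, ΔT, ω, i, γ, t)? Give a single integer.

3

Write exponents as rows Θ,T,I / cols f,ΔT,ω,i,γ,t:
  Θ: [ 0  1  0  0  0  0]
  T: [-1  0 -1  0 -1  1]
  I: [ 0  0  0  1  0  0]
RREF → pivots at {f,ΔT,i} ⇒ r = 3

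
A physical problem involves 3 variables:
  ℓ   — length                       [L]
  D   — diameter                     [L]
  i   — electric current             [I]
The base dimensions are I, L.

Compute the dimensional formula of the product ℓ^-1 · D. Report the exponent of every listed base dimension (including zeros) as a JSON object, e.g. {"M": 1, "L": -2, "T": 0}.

{"I": 0, "L": 0}

Dimensional matrix (I×L by ℓ×D×i):
  I: [ 0  0  1]
  L: [ 1  1  0]
  [I]: (-1)·0+(1)·0 = 0
  [L]: (-1)·1+(1)·1 = 0
⇒ 1 (dimensionless)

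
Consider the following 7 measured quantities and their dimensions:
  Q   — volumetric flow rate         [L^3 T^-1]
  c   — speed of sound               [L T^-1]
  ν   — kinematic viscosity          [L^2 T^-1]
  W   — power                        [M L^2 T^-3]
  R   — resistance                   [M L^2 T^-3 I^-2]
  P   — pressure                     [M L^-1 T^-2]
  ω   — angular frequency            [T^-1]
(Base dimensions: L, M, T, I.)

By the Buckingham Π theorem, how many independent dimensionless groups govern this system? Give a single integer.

Dimensional matrix (L×M×T×I by Q×c×ν×W×R×P×ω):
  L: [ 3  1  2  2  2 -1  0]
  M: [ 0  0  0  1  1  1  0]
  T: [-1 -1 -1 -3 -3 -2 -1]
  I: [ 0  0  0  0 -2  0  0]
RREF → pivots at {Q,c,W,R} ⇒ r = 4
Π count = n − r = 7 − 4 = 3

3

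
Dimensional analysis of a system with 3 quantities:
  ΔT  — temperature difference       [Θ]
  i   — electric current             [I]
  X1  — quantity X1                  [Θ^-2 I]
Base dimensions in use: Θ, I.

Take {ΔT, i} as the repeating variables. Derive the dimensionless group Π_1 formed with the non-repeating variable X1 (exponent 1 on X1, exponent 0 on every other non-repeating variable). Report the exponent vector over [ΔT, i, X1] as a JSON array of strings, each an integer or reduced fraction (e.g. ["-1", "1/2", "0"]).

["2", "-1", "1"]

Write exponents as rows Θ,I / cols ΔT,i,X1:
  Θ: [ 1  0 -2]
  I: [ 0  1  1]
Echelon form has 2 nonzero rows (pivots: ΔT,i)
Repeat: ΔT,i; free: X1
RREF:
  r0: [   1    0   -2]
  r1: [   0    1    1]
Fix exponent of X1 at 1; solve each RREF row for its pivot's exponent:
  r0: exp(ΔT) + (-2)·1 = 0 ⇒ exp(ΔT) = 2
  r1: exp(i) + (1)·1 = 0 ⇒ exp(i) = -1
Π_1 = ΔT^2 · i^-1 · X1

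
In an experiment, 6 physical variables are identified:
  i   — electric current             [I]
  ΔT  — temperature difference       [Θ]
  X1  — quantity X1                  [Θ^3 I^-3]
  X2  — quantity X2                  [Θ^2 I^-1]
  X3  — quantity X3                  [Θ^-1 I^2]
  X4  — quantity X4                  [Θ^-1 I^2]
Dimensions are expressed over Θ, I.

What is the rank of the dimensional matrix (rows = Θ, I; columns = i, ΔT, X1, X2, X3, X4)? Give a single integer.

2

Exponent matrix [Θ,I] × [i,ΔT,X1,X2,X3,X4]:
  Θ: [ 0  1  3  2 -1 -1]
  I: [ 1  0 -3 -1  2  2]
Echelon form has 2 nonzero rows (pivots: i,ΔT)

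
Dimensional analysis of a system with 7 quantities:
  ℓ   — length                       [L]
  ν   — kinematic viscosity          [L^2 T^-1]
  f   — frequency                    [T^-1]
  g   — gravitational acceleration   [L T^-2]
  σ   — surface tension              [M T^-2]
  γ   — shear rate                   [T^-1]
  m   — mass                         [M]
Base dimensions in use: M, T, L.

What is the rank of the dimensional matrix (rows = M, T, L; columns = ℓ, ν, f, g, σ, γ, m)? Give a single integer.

Exponent matrix [M,T,L] × [ℓ,ν,f,g,σ,γ,m]:
  M: [ 0  0  0  0  1  0  1]
  T: [ 0 -1 -1 -2 -2 -1  0]
  L: [ 1  2  0  1  0  0  0]
RREF → pivots at {ℓ,ν,σ} ⇒ r = 3

3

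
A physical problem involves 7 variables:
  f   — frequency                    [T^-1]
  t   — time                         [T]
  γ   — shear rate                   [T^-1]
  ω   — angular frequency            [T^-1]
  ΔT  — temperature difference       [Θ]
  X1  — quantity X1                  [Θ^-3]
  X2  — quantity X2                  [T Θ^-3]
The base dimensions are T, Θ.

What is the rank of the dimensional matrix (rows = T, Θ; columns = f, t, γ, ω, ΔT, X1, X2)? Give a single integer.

Exponent matrix [T,Θ] × [f,t,γ,ω,ΔT,X1,X2]:
  T: [-1  1 -1 -1  0  0  1]
  Θ: [ 0  0  0  0  1 -3 -3]
RREF → pivots at {f,ΔT} ⇒ r = 2

2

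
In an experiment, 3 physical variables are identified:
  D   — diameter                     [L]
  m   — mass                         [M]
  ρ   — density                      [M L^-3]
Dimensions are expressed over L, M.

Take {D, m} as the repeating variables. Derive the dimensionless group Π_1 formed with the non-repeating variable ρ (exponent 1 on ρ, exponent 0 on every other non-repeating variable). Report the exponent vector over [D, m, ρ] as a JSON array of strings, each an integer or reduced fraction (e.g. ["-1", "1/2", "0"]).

Dimensional matrix (L×M by D×m×ρ):
  L: [ 1  0 -3]
  M: [ 0  1  1]
Echelon form has 2 nonzero rows (pivots: D,m)
Repeat: D,m; free: ρ
RREF:
  r0: [   1    0   -3]
  r1: [   0    1    1]
Fix exponent of ρ at 1; solve each RREF row for its pivot's exponent:
  r0: exp(D) + (-3)·1 = 0 ⇒ exp(D) = 3
  r1: exp(m) + (1)·1 = 0 ⇒ exp(m) = -1
Π_1 = D^3 · m^-1 · ρ

["3", "-1", "1"]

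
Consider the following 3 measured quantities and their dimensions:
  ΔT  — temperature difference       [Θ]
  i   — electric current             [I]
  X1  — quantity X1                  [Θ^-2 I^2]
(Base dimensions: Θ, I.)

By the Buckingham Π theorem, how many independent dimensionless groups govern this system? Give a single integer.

1

Dimensional matrix (Θ×I by ΔT×i×X1):
  Θ: [ 1  0 -2]
  I: [ 0  1  2]
RREF → pivots at {ΔT,i} ⇒ r = 2
n=3, r=2 ⇒ 1 dimensionless group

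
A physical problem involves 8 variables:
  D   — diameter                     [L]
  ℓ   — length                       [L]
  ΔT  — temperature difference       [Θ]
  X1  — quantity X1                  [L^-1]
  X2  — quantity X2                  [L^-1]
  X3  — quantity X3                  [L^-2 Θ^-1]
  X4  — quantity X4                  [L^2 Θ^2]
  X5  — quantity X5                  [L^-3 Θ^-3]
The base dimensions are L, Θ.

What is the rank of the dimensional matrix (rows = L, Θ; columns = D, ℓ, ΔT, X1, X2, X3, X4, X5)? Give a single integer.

2

Dimensional matrix (L×Θ by D×ℓ×ΔT×X1×X2×X3×X4×X5):
  L: [ 1  1  0 -1 -1 -2  2 -3]
  Θ: [ 0  0  1  0  0 -1  2 -3]
Echelon form has 2 nonzero rows (pivots: D,ΔT)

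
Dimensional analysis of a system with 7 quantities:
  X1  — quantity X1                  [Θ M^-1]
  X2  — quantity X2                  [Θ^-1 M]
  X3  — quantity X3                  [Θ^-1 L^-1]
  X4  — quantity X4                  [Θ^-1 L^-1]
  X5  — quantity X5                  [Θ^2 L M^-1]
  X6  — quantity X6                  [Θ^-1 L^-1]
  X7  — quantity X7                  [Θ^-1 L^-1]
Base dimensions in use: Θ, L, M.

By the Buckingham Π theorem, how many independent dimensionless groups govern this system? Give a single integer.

Write exponents as rows Θ,L,M / cols X1,X2,X3,X4,X5,X6,X7:
  Θ: [ 1 -1 -1 -1  2 -1 -1]
  L: [ 0  0 -1 -1  1 -1 -1]
  M: [-1  1  0  0 -1  0  0]
RREF → pivots at {X1,X3} ⇒ r = 2
7 vars − rank 2 = 5 Π groups

5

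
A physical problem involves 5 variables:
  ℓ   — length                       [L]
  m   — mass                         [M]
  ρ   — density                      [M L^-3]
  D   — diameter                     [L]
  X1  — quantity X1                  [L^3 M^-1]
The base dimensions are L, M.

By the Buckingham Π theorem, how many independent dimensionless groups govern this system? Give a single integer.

Write exponents as rows L,M / cols ℓ,m,ρ,D,X1:
  L: [ 1  0 -3  1  3]
  M: [ 0  1  1  0 -1]
Echelon form has 2 nonzero rows (pivots: ℓ,m)
5 vars − rank 2 = 3 Π groups

3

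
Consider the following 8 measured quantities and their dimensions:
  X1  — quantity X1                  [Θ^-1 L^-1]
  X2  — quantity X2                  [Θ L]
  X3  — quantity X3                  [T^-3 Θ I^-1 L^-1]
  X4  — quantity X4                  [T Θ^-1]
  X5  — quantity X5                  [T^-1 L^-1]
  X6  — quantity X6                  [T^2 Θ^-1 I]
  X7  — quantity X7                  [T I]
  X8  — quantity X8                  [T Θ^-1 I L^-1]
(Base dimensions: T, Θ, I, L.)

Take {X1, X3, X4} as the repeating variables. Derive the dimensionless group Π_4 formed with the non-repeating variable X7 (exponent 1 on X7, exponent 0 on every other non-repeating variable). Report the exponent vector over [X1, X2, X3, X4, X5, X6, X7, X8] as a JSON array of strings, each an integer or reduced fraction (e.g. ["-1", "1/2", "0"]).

["-1", "0", "1", "2", "0", "0", "1", "0"]

Dimensional matrix (T×Θ×I×L by X1×X2×X3×X4×X5×X6×X7×X8):
  T: [ 0  0 -3  1 -1  2  1  1]
  Θ: [-1  1  1 -1  0 -1  0 -1]
  I: [ 0  0 -1  0  0  1  1  1]
  L: [-1  1 -1  0 -1  0  0 -1]
RREF → pivots at {X1,X3,X4} ⇒ r = 3
Pivot set = {X1,X3,X4}, free = {X2,X5,X6,X7,X8}
RREF:
  r0: [   1   -1    0    0    1    1    1    2]
  r1: [   0    0    1    0    0   -1   -1   -1]
  r2: [   0    0    0    1   -1   -1   -2   -2]
  r3: [   0    0    0    0    0    0    0    0]
Fix exponent of X7 at 1, X2 at 0, X5 at 0, X6 at 0, X8 at 0; solve each RREF row for its pivot's exponent:
  r0: exp(X1) + (1)·1 = 0 ⇒ exp(X1) = -1
  r1: exp(X3) + (-1)·1 = 0 ⇒ exp(X3) = 1
  r2: exp(X4) + (-2)·1 = 0 ⇒ exp(X4) = 2
Π_4 = X1^-1 · X3 · X4^2 · X7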